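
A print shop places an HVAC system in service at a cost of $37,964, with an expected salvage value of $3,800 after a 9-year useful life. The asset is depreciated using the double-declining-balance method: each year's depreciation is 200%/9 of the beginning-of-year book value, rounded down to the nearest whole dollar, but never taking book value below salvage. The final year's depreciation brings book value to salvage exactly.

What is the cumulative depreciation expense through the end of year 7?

$31,425

Depreciable base = $37,964 − $3,800 = $34,164.
Year 1: ⌊$37,964 × 200%/9⌋ = $8,436. Book value $29,528.
Year 2: ⌊$29,528 × 200%/9⌋ = $6,561. Book value $22,967.
Year 3: ⌊$22,967 × 200%/9⌋ = $5,103. Book value $17,864.
Year 4: ⌊$17,864 × 200%/9⌋ = $3,969. Book value $13,895.
Year 5: ⌊$13,895 × 200%/9⌋ = $3,087. Book value $10,808.
Year 6: ⌊$10,808 × 200%/9⌋ = $2,401. Book value $8,407.
Year 7: ⌊$8,407 × 200%/9⌋ = $1,868. Book value $6,539.
Accumulated through year 7 = $37,964 − $6,539 = $31,425.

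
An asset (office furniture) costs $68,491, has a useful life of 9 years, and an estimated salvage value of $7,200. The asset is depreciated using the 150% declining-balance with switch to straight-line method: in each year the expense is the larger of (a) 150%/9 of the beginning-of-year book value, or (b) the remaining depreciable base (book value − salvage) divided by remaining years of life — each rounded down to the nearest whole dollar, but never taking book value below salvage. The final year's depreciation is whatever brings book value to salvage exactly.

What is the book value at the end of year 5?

Depreciable base = $68,491 − $7,200 = $61,291.
Year 1: DB = ⌊$68,491 × 150%/9⌋ = $11,415; SL = ⌊$61,291/9⌋ = $6,810 → take DB $11,415. Book value $57,076.
Year 2: DB = ⌊$57,076 × 150%/9⌋ = $9,512; SL = ⌊$49,876/8⌋ = $6,234 → take DB $9,512. Book value $47,564.
Year 3: DB = ⌊$47,564 × 150%/9⌋ = $7,927; SL = ⌊$40,364/7⌋ = $5,766 → take DB $7,927. Book value $39,637.
Year 4: DB = ⌊$39,637 × 150%/9⌋ = $6,606; SL = ⌊$32,437/6⌋ = $5,406 → take DB $6,606. Book value $33,031.
Year 5: DB = ⌊$33,031 × 150%/9⌋ = $5,505; SL = ⌊$25,831/5⌋ = $5,166 → take DB $5,505. Book value $27,526.

$27,526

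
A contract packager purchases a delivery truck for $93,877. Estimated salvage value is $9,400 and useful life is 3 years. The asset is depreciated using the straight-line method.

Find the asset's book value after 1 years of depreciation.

Depreciable base = $93,877 − $9,400 = $84,477.
Annual expense = $84,477 / 3 = $28,159.
End of year 1: book value $65,718.

$65,718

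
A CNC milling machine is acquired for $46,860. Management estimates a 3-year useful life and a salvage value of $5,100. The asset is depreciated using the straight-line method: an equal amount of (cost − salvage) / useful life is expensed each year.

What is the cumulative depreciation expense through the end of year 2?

Depreciable base = $46,860 − $5,100 = $41,760.
Annual expense = $41,760 / 3 = $13,920.
End of year 1: book value $32,940.
End of year 2: book value $19,020.
Accumulated through year 2 = $46,860 − $19,020 = $27,840.

$27,840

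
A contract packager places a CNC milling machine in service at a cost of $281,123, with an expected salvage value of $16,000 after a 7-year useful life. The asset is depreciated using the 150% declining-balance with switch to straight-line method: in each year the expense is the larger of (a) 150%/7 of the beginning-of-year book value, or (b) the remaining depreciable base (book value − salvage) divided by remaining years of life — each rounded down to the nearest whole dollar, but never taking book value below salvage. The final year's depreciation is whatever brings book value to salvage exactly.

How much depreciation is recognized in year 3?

Depreciable base = $281,123 − $16,000 = $265,123.
Year 1: DB = ⌊$281,123 × 150%/7⌋ = $60,240; SL = ⌊$265,123/7⌋ = $37,874 → take DB $60,240. Book value $220,883.
Year 2: DB = ⌊$220,883 × 150%/7⌋ = $47,332; SL = ⌊$204,883/6⌋ = $34,147 → take DB $47,332. Book value $173,551.
Year 3: DB = ⌊$173,551 × 150%/7⌋ = $37,189; SL = ⌊$157,551/5⌋ = $31,510 → take DB $37,189. Book value $136,362.

$37,189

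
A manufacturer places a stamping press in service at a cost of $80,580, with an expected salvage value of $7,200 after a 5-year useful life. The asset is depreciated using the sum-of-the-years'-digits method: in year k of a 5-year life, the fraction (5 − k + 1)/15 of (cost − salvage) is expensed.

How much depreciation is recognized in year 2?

Depreciable base = $80,580 − $7,200 = $73,380.
Sum of the years' digits = 5+4+3+2+1 = 15.
Year 1: $73,380 × 5/15 = $24,460. Book value $56,120.
Year 2: $73,380 × 4/15 = $19,568. Book value $36,552.

$19,568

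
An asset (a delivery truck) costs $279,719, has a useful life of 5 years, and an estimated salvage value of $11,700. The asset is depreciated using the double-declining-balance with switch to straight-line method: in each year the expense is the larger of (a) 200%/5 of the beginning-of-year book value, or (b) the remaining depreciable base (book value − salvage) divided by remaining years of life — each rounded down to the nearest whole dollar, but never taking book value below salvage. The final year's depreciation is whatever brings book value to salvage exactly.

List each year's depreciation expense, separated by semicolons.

$111,887; $67,132; $40,280; $24,360; $24,360

Depreciable base = $279,719 − $11,700 = $268,019.
Year 1: DB = ⌊$279,719 × 200%/5⌋ = $111,887; SL = ⌊$268,019/5⌋ = $53,603 → take DB $111,887. Book value $167,832.
Year 2: DB = ⌊$167,832 × 200%/5⌋ = $67,132; SL = ⌊$156,132/4⌋ = $39,033 → take DB $67,132. Book value $100,700.
Year 3: DB = ⌊$100,700 × 200%/5⌋ = $40,280; SL = ⌊$89,000/3⌋ = $29,666 → take DB $40,280. Book value $60,420.
Year 4: DB = ⌊$60,420 × 200%/5⌋ = $24,168; SL = ⌊$48,720/2⌋ = $24,360 → take SL $24,360. Book value $36,060.
Year 5 (final): $36,060 − $11,700 = $24,360. Book value $11,700.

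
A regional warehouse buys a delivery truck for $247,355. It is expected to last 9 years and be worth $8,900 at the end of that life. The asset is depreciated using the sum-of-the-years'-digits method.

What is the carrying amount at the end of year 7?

$24,797

Depreciable base = $247,355 − $8,900 = $238,455.
Sum of the years' digits = 9+8+7+6+5+4+3+2+1 = 45.
Year 1: $238,455 × 9/45 = $47,691. Book value $199,664.
Year 2: $238,455 × 8/45 = $42,392. Book value $157,272.
Year 3: $238,455 × 7/45 = $37,093. Book value $120,179.
Year 4: $238,455 × 6/45 = $31,794. Book value $88,385.
Year 5: $238,455 × 5/45 = $26,495. Book value $61,890.
Year 6: $238,455 × 4/45 = $21,196. Book value $40,694.
Year 7: $238,455 × 3/45 = $15,897. Book value $24,797.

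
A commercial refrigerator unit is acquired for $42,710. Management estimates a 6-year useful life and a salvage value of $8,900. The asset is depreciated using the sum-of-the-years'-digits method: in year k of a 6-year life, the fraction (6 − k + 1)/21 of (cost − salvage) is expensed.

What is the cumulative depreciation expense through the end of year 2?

$17,710

Depreciable base = $42,710 − $8,900 = $33,810.
Sum of the years' digits = 6+5+4+3+2+1 = 21.
Year 1: $33,810 × 6/21 = $9,660. Book value $33,050.
Year 2: $33,810 × 5/21 = $8,050. Book value $25,000.
Accumulated through year 2 = $42,710 − $25,000 = $17,710.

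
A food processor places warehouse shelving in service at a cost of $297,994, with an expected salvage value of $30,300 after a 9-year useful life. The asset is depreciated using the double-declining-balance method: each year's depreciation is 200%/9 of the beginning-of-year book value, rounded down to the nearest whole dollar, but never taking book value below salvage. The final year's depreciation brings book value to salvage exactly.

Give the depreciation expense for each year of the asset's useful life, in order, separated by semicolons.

$66,220; $51,505; $40,059; $31,157; $24,234; $18,848; $14,660; $11,402; $9,609

Depreciable base = $297,994 − $30,300 = $267,694.
Year 1: ⌊$297,994 × 200%/9⌋ = $66,220. Book value $231,774.
Year 2: ⌊$231,774 × 200%/9⌋ = $51,505. Book value $180,269.
Year 3: ⌊$180,269 × 200%/9⌋ = $40,059. Book value $140,210.
Year 4: ⌊$140,210 × 200%/9⌋ = $31,157. Book value $109,053.
Year 5: ⌊$109,053 × 200%/9⌋ = $24,234. Book value $84,819.
Year 6: ⌊$84,819 × 200%/9⌋ = $18,848. Book value $65,971.
Year 7: ⌊$65,971 × 200%/9⌋ = $14,660. Book value $51,311.
Year 8: ⌊$51,311 × 200%/9⌋ = $11,402. Book value $39,909.
Year 9 (final): $39,909 − $30,300 = $9,609. Book value $30,300.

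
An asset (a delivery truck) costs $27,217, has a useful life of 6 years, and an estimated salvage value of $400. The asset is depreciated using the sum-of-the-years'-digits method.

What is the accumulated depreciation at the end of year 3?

$19,155

Depreciable base = $27,217 − $400 = $26,817.
Sum of the years' digits = 6+5+4+3+2+1 = 21.
Year 1: $26,817 × 6/21 = $7,662. Book value $19,555.
Year 2: $26,817 × 5/21 = $6,385. Book value $13,170.
Year 3: $26,817 × 4/21 = $5,108. Book value $8,062.
Accumulated through year 3 = $27,217 − $8,062 = $19,155.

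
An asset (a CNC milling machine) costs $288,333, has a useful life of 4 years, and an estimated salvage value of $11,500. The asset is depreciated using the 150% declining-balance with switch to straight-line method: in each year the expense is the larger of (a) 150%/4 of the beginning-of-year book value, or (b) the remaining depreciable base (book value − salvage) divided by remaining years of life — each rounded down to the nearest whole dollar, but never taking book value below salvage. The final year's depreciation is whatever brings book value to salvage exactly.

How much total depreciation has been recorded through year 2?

Depreciable base = $288,333 − $11,500 = $276,833.
Year 1: DB = ⌊$288,333 × 150%/4⌋ = $108,124; SL = ⌊$276,833/4⌋ = $69,208 → take DB $108,124. Book value $180,209.
Year 2: DB = ⌊$180,209 × 150%/4⌋ = $67,578; SL = ⌊$168,709/3⌋ = $56,236 → take DB $67,578. Book value $112,631.
Accumulated through year 2 = $288,333 − $112,631 = $175,702.

$175,702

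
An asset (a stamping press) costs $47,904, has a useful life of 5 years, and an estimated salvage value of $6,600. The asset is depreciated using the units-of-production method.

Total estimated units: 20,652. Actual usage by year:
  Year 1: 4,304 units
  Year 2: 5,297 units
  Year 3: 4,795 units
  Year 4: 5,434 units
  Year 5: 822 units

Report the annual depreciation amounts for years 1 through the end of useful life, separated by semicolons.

Depreciable base = $47,904 − $6,600 = $41,304.
Rate = $41,304 / 20,652 units = $2 per unit.
Year 1: 4,304 × $2 = $8,608. Book value $39,296.
Year 2: 5,297 × $2 = $10,594. Book value $28,702.
Year 3: 4,795 × $2 = $9,590. Book value $19,112.
Year 4: 5,434 × $2 = $10,868. Book value $8,244.
Year 5: 822 × $2 = $1,644. Book value $6,600.

$8,608; $10,594; $9,590; $10,868; $1,644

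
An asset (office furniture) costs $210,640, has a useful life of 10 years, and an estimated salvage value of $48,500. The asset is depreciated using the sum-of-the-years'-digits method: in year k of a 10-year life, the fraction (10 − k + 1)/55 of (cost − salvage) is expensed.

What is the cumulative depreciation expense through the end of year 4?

$100,232

Depreciable base = $210,640 − $48,500 = $162,140.
Sum of the years' digits = 10+9+8+7+6+5+4+3+2+1 = 55.
Year 1: $162,140 × 10/55 = $29,480. Book value $181,160.
Year 2: $162,140 × 9/55 = $26,532. Book value $154,628.
Year 3: $162,140 × 8/55 = $23,584. Book value $131,044.
Year 4: $162,140 × 7/55 = $20,636. Book value $110,408.
Accumulated through year 4 = $210,640 − $110,408 = $100,232.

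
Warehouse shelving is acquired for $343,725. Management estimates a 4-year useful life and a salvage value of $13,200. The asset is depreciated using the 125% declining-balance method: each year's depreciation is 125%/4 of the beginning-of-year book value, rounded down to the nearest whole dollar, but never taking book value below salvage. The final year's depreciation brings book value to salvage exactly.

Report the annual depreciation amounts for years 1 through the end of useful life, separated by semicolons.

$107,414; $73,847; $50,770; $98,494

Depreciable base = $343,725 − $13,200 = $330,525.
Year 1: ⌊$343,725 × 125%/4⌋ = $107,414. Book value $236,311.
Year 2: ⌊$236,311 × 125%/4⌋ = $73,847. Book value $162,464.
Year 3: ⌊$162,464 × 125%/4⌋ = $50,770. Book value $111,694.
Year 4 (final): $111,694 − $13,200 = $98,494. Book value $13,200.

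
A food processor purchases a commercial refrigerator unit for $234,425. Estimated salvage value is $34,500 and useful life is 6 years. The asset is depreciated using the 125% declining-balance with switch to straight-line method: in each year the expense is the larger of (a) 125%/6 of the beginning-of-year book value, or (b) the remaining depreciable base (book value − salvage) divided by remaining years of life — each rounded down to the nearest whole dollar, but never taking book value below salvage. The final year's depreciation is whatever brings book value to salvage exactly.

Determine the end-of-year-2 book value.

Depreciable base = $234,425 − $34,500 = $199,925.
Year 1: DB = ⌊$234,425 × 125%/6⌋ = $48,838; SL = ⌊$199,925/6⌋ = $33,320 → take DB $48,838. Book value $185,587.
Year 2: DB = ⌊$185,587 × 125%/6⌋ = $38,663; SL = ⌊$151,087/5⌋ = $30,217 → take DB $38,663. Book value $146,924.

$146,924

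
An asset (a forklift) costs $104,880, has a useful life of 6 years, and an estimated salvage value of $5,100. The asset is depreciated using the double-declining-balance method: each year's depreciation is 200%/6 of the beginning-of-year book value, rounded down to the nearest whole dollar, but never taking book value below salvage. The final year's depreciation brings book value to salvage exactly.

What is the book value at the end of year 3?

Depreciable base = $104,880 − $5,100 = $99,780.
Year 1: ⌊$104,880 × 200%/6⌋ = $34,960. Book value $69,920.
Year 2: ⌊$69,920 × 200%/6⌋ = $23,306. Book value $46,614.
Year 3: ⌊$46,614 × 200%/6⌋ = $15,538. Book value $31,076.

$31,076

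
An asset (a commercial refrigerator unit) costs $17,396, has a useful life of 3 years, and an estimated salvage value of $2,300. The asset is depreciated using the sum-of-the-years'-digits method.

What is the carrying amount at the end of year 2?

Depreciable base = $17,396 − $2,300 = $15,096.
Sum of the years' digits = 3+2+1 = 6.
Year 1: $15,096 × 3/6 = $7,548. Book value $9,848.
Year 2: $15,096 × 2/6 = $5,032. Book value $4,816.

$4,816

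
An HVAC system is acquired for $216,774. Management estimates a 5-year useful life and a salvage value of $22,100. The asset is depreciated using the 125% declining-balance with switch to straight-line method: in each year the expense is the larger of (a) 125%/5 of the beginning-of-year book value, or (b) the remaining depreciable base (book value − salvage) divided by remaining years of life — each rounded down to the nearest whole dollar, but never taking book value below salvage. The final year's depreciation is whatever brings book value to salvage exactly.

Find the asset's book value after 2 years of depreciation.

$121,936

Depreciable base = $216,774 − $22,100 = $194,674.
Year 1: DB = ⌊$216,774 × 125%/5⌋ = $54,193; SL = ⌊$194,674/5⌋ = $38,934 → take DB $54,193. Book value $162,581.
Year 2: DB = ⌊$162,581 × 125%/5⌋ = $40,645; SL = ⌊$140,481/4⌋ = $35,120 → take DB $40,645. Book value $121,936.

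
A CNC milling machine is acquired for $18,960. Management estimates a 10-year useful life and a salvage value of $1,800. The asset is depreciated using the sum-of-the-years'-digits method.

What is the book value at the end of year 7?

$3,672

Depreciable base = $18,960 − $1,800 = $17,160.
Sum of the years' digits = 10+9+8+7+6+5+4+3+2+1 = 55.
Year 1: $17,160 × 10/55 = $3,120. Book value $15,840.
Year 2: $17,160 × 9/55 = $2,808. Book value $13,032.
Year 3: $17,160 × 8/55 = $2,496. Book value $10,536.
Year 4: $17,160 × 7/55 = $2,184. Book value $8,352.
Year 5: $17,160 × 6/55 = $1,872. Book value $6,480.
Year 6: $17,160 × 5/55 = $1,560. Book value $4,920.
Year 7: $17,160 × 4/55 = $1,248. Book value $3,672.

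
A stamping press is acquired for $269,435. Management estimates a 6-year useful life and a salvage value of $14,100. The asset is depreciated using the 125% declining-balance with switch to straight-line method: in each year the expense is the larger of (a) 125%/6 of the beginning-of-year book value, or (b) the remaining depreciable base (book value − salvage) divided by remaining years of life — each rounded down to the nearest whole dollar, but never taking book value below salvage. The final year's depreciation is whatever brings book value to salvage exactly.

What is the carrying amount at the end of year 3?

$130,174

Depreciable base = $269,435 − $14,100 = $255,335.
Year 1: DB = ⌊$269,435 × 125%/6⌋ = $56,132; SL = ⌊$255,335/6⌋ = $42,555 → take DB $56,132. Book value $213,303.
Year 2: DB = ⌊$213,303 × 125%/6⌋ = $44,438; SL = ⌊$199,203/5⌋ = $39,840 → take DB $44,438. Book value $168,865.
Year 3: DB = ⌊$168,865 × 125%/6⌋ = $35,180; SL = ⌊$154,765/4⌋ = $38,691 → take SL $38,691. Book value $130,174.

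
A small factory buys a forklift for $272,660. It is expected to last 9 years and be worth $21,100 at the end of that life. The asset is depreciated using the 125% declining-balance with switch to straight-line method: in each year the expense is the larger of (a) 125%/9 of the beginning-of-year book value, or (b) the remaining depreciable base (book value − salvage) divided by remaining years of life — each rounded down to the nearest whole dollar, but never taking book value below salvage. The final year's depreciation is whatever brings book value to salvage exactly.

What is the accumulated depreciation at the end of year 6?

$175,058

Depreciable base = $272,660 − $21,100 = $251,560.
Year 1: DB = ⌊$272,660 × 125%/9⌋ = $37,869; SL = ⌊$251,560/9⌋ = $27,951 → take DB $37,869. Book value $234,791.
Year 2: DB = ⌊$234,791 × 125%/9⌋ = $32,609; SL = ⌊$213,691/8⌋ = $26,711 → take DB $32,609. Book value $202,182.
Year 3: DB = ⌊$202,182 × 125%/9⌋ = $28,080; SL = ⌊$181,082/7⌋ = $25,868 → take DB $28,080. Book value $174,102.
Year 4: DB = ⌊$174,102 × 125%/9⌋ = $24,180; SL = ⌊$153,002/6⌋ = $25,500 → take SL $25,500. Book value $148,602.
Year 5: DB = ⌊$148,602 × 125%/9⌋ = $20,639; SL = ⌊$127,502/5⌋ = $25,500 → take SL $25,500. Book value $123,102.
Year 6: DB = ⌊$123,102 × 125%/9⌋ = $17,097; SL = ⌊$102,002/4⌋ = $25,500 → take SL $25,500. Book value $97,602.
Accumulated through year 6 = $272,660 − $97,602 = $175,058.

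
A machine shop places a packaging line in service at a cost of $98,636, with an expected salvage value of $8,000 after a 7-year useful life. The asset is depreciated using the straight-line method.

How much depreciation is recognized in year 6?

$12,948

Depreciable base = $98,636 − $8,000 = $90,636.
Annual expense = $90,636 / 7 = $12,948.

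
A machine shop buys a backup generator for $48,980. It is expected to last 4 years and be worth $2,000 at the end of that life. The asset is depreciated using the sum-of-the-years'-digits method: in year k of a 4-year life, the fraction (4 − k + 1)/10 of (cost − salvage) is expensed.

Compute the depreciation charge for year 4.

$4,698

Depreciable base = $48,980 − $2,000 = $46,980.
Sum of the years' digits = 4+3+2+1 = 10.
Year 1: $46,980 × 4/10 = $18,792. Book value $30,188.
Year 2: $46,980 × 3/10 = $14,094. Book value $16,094.
Year 3: $46,980 × 2/10 = $9,396. Book value $6,698.
Year 4: $46,980 × 1/10 = $4,698. Book value $2,000.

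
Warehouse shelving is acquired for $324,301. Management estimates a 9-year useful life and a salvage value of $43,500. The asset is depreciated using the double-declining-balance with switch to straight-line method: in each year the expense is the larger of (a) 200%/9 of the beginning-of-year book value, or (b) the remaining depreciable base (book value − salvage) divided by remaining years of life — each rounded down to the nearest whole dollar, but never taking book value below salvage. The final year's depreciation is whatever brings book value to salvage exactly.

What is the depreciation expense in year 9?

$0

Depreciable base = $324,301 − $43,500 = $280,801.
Year 1: DB = ⌊$324,301 × 200%/9⌋ = $72,066; SL = ⌊$280,801/9⌋ = $31,200 → take DB $72,066. Book value $252,235.
Year 2: DB = ⌊$252,235 × 200%/9⌋ = $56,052; SL = ⌊$208,735/8⌋ = $26,091 → take DB $56,052. Book value $196,183.
Year 3: DB = ⌊$196,183 × 200%/9⌋ = $43,596; SL = ⌊$152,683/7⌋ = $21,811 → take DB $43,596. Book value $152,587.
Year 4: DB = ⌊$152,587 × 200%/9⌋ = $33,908; SL = ⌊$109,087/6⌋ = $18,181 → take DB $33,908. Book value $118,679.
Year 5: DB = ⌊$118,679 × 200%/9⌋ = $26,373; SL = ⌊$75,179/5⌋ = $15,035 → take DB $26,373. Book value $92,306.
Year 6: DB = ⌊$92,306 × 200%/9⌋ = $20,512; SL = ⌊$48,806/4⌋ = $12,201 → take DB $20,512. Book value $71,794.
Year 7: DB = ⌊$71,794 × 200%/9⌋ = $15,954; SL = ⌊$28,294/3⌋ = $9,431 → take DB $15,954. Book value $55,840.
Year 8: DB = ⌊$55,840 × 200%/9⌋ = $12,408; SL = ⌊$12,340/2⌋ = $6,170 → take DB $12,408, capped at $12,340. Book value $43,500.
Year 9 (final): $43,500 − $43,500 = $0. Book value $43,500.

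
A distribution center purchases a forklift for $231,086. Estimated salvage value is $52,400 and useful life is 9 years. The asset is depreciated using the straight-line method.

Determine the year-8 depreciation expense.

Depreciable base = $231,086 − $52,400 = $178,686.
Annual expense = $178,686 / 9 = $19,854.

$19,854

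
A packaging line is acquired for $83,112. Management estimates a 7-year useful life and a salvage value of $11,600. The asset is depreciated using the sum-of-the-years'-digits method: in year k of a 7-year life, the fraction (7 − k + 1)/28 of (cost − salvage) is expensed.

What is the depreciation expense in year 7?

$2,554

Depreciable base = $83,112 − $11,600 = $71,512.
Sum of the years' digits = 7+6+5+4+3+2+1 = 28.
Year 1: $71,512 × 7/28 = $17,878. Book value $65,234.
Year 2: $71,512 × 6/28 = $15,324. Book value $49,910.
Year 3: $71,512 × 5/28 = $12,770. Book value $37,140.
Year 4: $71,512 × 4/28 = $10,216. Book value $26,924.
Year 5: $71,512 × 3/28 = $7,662. Book value $19,262.
Year 6: $71,512 × 2/28 = $5,108. Book value $14,154.
Year 7: $71,512 × 1/28 = $2,554. Book value $11,600.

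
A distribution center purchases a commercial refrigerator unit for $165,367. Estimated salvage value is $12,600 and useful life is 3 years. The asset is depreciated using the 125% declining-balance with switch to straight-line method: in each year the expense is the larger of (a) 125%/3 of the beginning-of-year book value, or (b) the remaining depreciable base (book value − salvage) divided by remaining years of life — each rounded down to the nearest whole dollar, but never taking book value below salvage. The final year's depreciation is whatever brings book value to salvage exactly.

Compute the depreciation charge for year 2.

$41,932

Depreciable base = $165,367 − $12,600 = $152,767.
Year 1: DB = ⌊$165,367 × 125%/3⌋ = $68,902; SL = ⌊$152,767/3⌋ = $50,922 → take DB $68,902. Book value $96,465.
Year 2: DB = ⌊$96,465 × 125%/3⌋ = $40,193; SL = ⌊$83,865/2⌋ = $41,932 → take SL $41,932. Book value $54,533.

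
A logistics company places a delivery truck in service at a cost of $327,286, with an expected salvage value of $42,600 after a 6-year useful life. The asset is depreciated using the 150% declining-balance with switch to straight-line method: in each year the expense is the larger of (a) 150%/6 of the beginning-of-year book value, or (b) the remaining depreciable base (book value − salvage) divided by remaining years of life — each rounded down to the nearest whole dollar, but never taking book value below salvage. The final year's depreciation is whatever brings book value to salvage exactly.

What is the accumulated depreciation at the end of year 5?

$254,207

Depreciable base = $327,286 − $42,600 = $284,686.
Year 1: DB = ⌊$327,286 × 150%/6⌋ = $81,821; SL = ⌊$284,686/6⌋ = $47,447 → take DB $81,821. Book value $245,465.
Year 2: DB = ⌊$245,465 × 150%/6⌋ = $61,366; SL = ⌊$202,865/5⌋ = $40,573 → take DB $61,366. Book value $184,099.
Year 3: DB = ⌊$184,099 × 150%/6⌋ = $46,024; SL = ⌊$141,499/4⌋ = $35,374 → take DB $46,024. Book value $138,075.
Year 4: DB = ⌊$138,075 × 150%/6⌋ = $34,518; SL = ⌊$95,475/3⌋ = $31,825 → take DB $34,518. Book value $103,557.
Year 5: DB = ⌊$103,557 × 150%/6⌋ = $25,889; SL = ⌊$60,957/2⌋ = $30,478 → take SL $30,478. Book value $73,079.
Accumulated through year 5 = $327,286 − $73,079 = $254,207.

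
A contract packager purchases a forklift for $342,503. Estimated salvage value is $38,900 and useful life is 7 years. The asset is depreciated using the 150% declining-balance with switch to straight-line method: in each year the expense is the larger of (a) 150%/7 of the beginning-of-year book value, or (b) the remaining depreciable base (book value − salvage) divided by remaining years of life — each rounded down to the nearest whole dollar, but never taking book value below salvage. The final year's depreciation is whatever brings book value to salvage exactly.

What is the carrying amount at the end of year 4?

$130,535

Depreciable base = $342,503 − $38,900 = $303,603.
Year 1: DB = ⌊$342,503 × 150%/7⌋ = $73,393; SL = ⌊$303,603/7⌋ = $43,371 → take DB $73,393. Book value $269,110.
Year 2: DB = ⌊$269,110 × 150%/7⌋ = $57,666; SL = ⌊$230,210/6⌋ = $38,368 → take DB $57,666. Book value $211,444.
Year 3: DB = ⌊$211,444 × 150%/7⌋ = $45,309; SL = ⌊$172,544/5⌋ = $34,508 → take DB $45,309. Book value $166,135.
Year 4: DB = ⌊$166,135 × 150%/7⌋ = $35,600; SL = ⌊$127,235/4⌋ = $31,808 → take DB $35,600. Book value $130,535.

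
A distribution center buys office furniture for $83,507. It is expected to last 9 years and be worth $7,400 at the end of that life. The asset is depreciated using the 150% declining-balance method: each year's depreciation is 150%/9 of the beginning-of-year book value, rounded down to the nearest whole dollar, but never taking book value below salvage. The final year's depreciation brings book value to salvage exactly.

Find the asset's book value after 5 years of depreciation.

$33,561

Depreciable base = $83,507 − $7,400 = $76,107.
Year 1: ⌊$83,507 × 150%/9⌋ = $13,917. Book value $69,590.
Year 2: ⌊$69,590 × 150%/9⌋ = $11,598. Book value $57,992.
Year 3: ⌊$57,992 × 150%/9⌋ = $9,665. Book value $48,327.
Year 4: ⌊$48,327 × 150%/9⌋ = $8,054. Book value $40,273.
Year 5: ⌊$40,273 × 150%/9⌋ = $6,712. Book value $33,561.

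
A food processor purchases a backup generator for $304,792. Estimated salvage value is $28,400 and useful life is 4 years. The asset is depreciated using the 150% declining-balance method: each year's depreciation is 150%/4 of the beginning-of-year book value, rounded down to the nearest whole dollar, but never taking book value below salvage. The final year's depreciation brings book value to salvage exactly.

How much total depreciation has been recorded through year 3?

$230,379

Depreciable base = $304,792 − $28,400 = $276,392.
Year 1: ⌊$304,792 × 150%/4⌋ = $114,297. Book value $190,495.
Year 2: ⌊$190,495 × 150%/4⌋ = $71,435. Book value $119,060.
Year 3: ⌊$119,060 × 150%/4⌋ = $44,647. Book value $74,413.
Accumulated through year 3 = $304,792 − $74,413 = $230,379.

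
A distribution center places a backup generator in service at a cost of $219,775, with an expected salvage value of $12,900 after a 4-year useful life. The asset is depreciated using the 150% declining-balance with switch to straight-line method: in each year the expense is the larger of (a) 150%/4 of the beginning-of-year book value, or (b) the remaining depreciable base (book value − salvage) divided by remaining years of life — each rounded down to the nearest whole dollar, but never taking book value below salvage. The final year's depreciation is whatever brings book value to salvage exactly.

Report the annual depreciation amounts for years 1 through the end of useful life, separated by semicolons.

$82,415; $51,510; $36,475; $36,475

Depreciable base = $219,775 − $12,900 = $206,875.
Year 1: DB = ⌊$219,775 × 150%/4⌋ = $82,415; SL = ⌊$206,875/4⌋ = $51,718 → take DB $82,415. Book value $137,360.
Year 2: DB = ⌊$137,360 × 150%/4⌋ = $51,510; SL = ⌊$124,460/3⌋ = $41,486 → take DB $51,510. Book value $85,850.
Year 3: DB = ⌊$85,850 × 150%/4⌋ = $32,193; SL = ⌊$72,950/2⌋ = $36,475 → take SL $36,475. Book value $49,375.
Year 4 (final): $49,375 − $12,900 = $36,475. Book value $12,900.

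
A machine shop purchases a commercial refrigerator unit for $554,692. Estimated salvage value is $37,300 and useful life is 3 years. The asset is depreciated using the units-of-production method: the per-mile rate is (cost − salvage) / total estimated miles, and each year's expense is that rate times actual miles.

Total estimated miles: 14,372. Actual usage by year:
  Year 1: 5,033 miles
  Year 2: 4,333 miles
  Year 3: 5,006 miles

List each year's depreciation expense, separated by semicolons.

$181,188; $155,988; $180,216

Depreciable base = $554,692 − $37,300 = $517,392.
Rate = $517,392 / 14,372 miles = $36 per mile.
Year 1: 5,033 × $36 = $181,188. Book value $373,504.
Year 2: 4,333 × $36 = $155,988. Book value $217,516.
Year 3: 5,006 × $36 = $180,216. Book value $37,300.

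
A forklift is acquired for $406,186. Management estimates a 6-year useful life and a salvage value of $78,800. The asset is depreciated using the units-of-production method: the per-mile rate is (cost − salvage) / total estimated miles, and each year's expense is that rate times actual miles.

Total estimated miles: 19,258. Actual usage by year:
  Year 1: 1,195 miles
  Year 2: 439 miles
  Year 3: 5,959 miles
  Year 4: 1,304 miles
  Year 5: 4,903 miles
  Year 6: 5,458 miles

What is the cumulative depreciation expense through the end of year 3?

$129,081

Depreciable base = $406,186 − $78,800 = $327,386.
Rate = $327,386 / 19,258 miles = $17 per mile.
Year 1: 1,195 × $17 = $20,315. Book value $385,871.
Year 2: 439 × $17 = $7,463. Book value $378,408.
Year 3: 5,959 × $17 = $101,303. Book value $277,105.
Accumulated through year 3 = $406,186 − $277,105 = $129,081.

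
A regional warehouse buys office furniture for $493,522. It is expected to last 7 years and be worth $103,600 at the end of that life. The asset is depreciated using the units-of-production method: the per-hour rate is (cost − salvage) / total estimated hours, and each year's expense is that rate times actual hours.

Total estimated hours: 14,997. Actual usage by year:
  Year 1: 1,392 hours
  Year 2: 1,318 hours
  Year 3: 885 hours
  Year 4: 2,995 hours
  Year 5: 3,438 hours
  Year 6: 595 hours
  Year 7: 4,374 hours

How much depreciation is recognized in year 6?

Depreciable base = $493,522 − $103,600 = $389,922.
Rate = $389,922 / 14,997 hours = $26 per hour.
Year 1: 1,392 × $26 = $36,192. Book value $457,330.
Year 2: 1,318 × $26 = $34,268. Book value $423,062.
Year 3: 885 × $26 = $23,010. Book value $400,052.
Year 4: 2,995 × $26 = $77,870. Book value $322,182.
Year 5: 3,438 × $26 = $89,388. Book value $232,794.
Year 6: 595 × $26 = $15,470. Book value $217,324.

$15,470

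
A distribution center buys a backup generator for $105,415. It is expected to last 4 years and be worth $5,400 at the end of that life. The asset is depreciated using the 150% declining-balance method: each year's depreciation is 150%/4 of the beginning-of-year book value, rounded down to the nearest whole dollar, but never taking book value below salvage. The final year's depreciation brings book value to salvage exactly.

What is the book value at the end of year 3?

Depreciable base = $105,415 − $5,400 = $100,015.
Year 1: ⌊$105,415 × 150%/4⌋ = $39,530. Book value $65,885.
Year 2: ⌊$65,885 × 150%/4⌋ = $24,706. Book value $41,179.
Year 3: ⌊$41,179 × 150%/4⌋ = $15,442. Book value $25,737.

$25,737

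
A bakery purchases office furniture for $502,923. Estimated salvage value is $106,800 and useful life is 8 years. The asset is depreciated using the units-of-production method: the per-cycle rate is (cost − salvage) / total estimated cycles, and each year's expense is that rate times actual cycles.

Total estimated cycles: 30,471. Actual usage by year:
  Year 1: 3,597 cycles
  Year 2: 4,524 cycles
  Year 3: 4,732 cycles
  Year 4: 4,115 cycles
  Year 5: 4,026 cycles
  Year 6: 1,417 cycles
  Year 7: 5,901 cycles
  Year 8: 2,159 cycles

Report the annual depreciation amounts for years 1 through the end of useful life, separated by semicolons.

$46,761; $58,812; $61,516; $53,495; $52,338; $18,421; $76,713; $28,067

Depreciable base = $502,923 − $106,800 = $396,123.
Rate = $396,123 / 30,471 cycles = $13 per cycle.
Year 1: 3,597 × $13 = $46,761. Book value $456,162.
Year 2: 4,524 × $13 = $58,812. Book value $397,350.
Year 3: 4,732 × $13 = $61,516. Book value $335,834.
Year 4: 4,115 × $13 = $53,495. Book value $282,339.
Year 5: 4,026 × $13 = $52,338. Book value $230,001.
Year 6: 1,417 × $13 = $18,421. Book value $211,580.
Year 7: 5,901 × $13 = $76,713. Book value $134,867.
Year 8: 2,159 × $13 = $28,067. Book value $106,800.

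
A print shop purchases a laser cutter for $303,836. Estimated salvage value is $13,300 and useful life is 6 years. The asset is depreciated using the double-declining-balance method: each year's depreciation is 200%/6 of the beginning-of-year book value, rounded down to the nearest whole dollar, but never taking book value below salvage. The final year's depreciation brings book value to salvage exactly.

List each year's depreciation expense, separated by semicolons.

$101,278; $67,519; $45,013; $30,008; $20,006; $26,712

Depreciable base = $303,836 − $13,300 = $290,536.
Year 1: ⌊$303,836 × 200%/6⌋ = $101,278. Book value $202,558.
Year 2: ⌊$202,558 × 200%/6⌋ = $67,519. Book value $135,039.
Year 3: ⌊$135,039 × 200%/6⌋ = $45,013. Book value $90,026.
Year 4: ⌊$90,026 × 200%/6⌋ = $30,008. Book value $60,018.
Year 5: ⌊$60,018 × 200%/6⌋ = $20,006. Book value $40,012.
Year 6 (final): $40,012 − $13,300 = $26,712. Book value $13,300.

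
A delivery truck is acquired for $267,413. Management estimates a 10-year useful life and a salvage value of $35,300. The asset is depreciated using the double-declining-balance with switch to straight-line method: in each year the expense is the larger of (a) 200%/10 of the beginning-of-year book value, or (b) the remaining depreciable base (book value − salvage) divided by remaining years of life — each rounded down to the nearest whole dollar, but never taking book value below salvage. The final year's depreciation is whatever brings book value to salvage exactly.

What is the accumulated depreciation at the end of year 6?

Depreciable base = $267,413 − $35,300 = $232,113.
Year 1: DB = ⌊$267,413 × 200%/10⌋ = $53,482; SL = ⌊$232,113/10⌋ = $23,211 → take DB $53,482. Book value $213,931.
Year 2: DB = ⌊$213,931 × 200%/10⌋ = $42,786; SL = ⌊$178,631/9⌋ = $19,847 → take DB $42,786. Book value $171,145.
Year 3: DB = ⌊$171,145 × 200%/10⌋ = $34,229; SL = ⌊$135,845/8⌋ = $16,980 → take DB $34,229. Book value $136,916.
Year 4: DB = ⌊$136,916 × 200%/10⌋ = $27,383; SL = ⌊$101,616/7⌋ = $14,516 → take DB $27,383. Book value $109,533.
Year 5: DB = ⌊$109,533 × 200%/10⌋ = $21,906; SL = ⌊$74,233/6⌋ = $12,372 → take DB $21,906. Book value $87,627.
Year 6: DB = ⌊$87,627 × 200%/10⌋ = $17,525; SL = ⌊$52,327/5⌋ = $10,465 → take DB $17,525. Book value $70,102.
Accumulated through year 6 = $267,413 − $70,102 = $197,311.

$197,311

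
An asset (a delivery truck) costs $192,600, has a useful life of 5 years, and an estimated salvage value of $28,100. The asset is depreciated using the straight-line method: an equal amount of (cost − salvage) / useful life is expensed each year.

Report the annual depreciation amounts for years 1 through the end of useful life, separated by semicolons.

Depreciable base = $192,600 − $28,100 = $164,500.
Annual expense = $164,500 / 5 = $32,900.
End of year 1: book value $159,700.
End of year 2: book value $126,800.
End of year 3: book value $93,900.
End of year 4: book value $61,000.
End of year 5: book value $28,100.

$32,900; $32,900; $32,900; $32,900; $32,900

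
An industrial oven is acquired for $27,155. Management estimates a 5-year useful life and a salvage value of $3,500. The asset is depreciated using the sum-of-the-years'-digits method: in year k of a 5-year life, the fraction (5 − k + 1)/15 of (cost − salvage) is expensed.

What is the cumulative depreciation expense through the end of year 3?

Depreciable base = $27,155 − $3,500 = $23,655.
Sum of the years' digits = 5+4+3+2+1 = 15.
Year 1: $23,655 × 5/15 = $7,885. Book value $19,270.
Year 2: $23,655 × 4/15 = $6,308. Book value $12,962.
Year 3: $23,655 × 3/15 = $4,731. Book value $8,231.
Accumulated through year 3 = $27,155 − $8,231 = $18,924.

$18,924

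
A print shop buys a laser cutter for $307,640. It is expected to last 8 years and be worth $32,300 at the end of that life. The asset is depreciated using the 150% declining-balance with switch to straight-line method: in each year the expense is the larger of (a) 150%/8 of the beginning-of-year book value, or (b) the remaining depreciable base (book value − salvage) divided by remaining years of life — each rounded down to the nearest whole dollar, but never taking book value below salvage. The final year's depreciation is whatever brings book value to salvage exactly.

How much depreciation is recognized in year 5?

Depreciable base = $307,640 − $32,300 = $275,340.
Year 1: DB = ⌊$307,640 × 150%/8⌋ = $57,682; SL = ⌊$275,340/8⌋ = $34,417 → take DB $57,682. Book value $249,958.
Year 2: DB = ⌊$249,958 × 150%/8⌋ = $46,867; SL = ⌊$217,658/7⌋ = $31,094 → take DB $46,867. Book value $203,091.
Year 3: DB = ⌊$203,091 × 150%/8⌋ = $38,079; SL = ⌊$170,791/6⌋ = $28,465 → take DB $38,079. Book value $165,012.
Year 4: DB = ⌊$165,012 × 150%/8⌋ = $30,939; SL = ⌊$132,712/5⌋ = $26,542 → take DB $30,939. Book value $134,073.
Year 5: DB = ⌊$134,073 × 150%/8⌋ = $25,138; SL = ⌊$101,773/4⌋ = $25,443 → take SL $25,443. Book value $108,630.

$25,443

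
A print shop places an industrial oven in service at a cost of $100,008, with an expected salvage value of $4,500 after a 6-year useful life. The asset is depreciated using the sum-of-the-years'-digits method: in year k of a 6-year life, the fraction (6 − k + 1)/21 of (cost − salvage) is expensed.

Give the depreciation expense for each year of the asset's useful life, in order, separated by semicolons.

$27,288; $22,740; $18,192; $13,644; $9,096; $4,548

Depreciable base = $100,008 − $4,500 = $95,508.
Sum of the years' digits = 6+5+4+3+2+1 = 21.
Year 1: $95,508 × 6/21 = $27,288. Book value $72,720.
Year 2: $95,508 × 5/21 = $22,740. Book value $49,980.
Year 3: $95,508 × 4/21 = $18,192. Book value $31,788.
Year 4: $95,508 × 3/21 = $13,644. Book value $18,144.
Year 5: $95,508 × 2/21 = $9,096. Book value $9,048.
Year 6: $95,508 × 1/21 = $4,548. Book value $4,500.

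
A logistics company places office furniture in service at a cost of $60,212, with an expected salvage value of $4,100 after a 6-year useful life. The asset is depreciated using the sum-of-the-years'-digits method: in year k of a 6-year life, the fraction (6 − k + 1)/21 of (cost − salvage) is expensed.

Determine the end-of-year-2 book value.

Depreciable base = $60,212 − $4,100 = $56,112.
Sum of the years' digits = 6+5+4+3+2+1 = 21.
Year 1: $56,112 × 6/21 = $16,032. Book value $44,180.
Year 2: $56,112 × 5/21 = $13,360. Book value $30,820.

$30,820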